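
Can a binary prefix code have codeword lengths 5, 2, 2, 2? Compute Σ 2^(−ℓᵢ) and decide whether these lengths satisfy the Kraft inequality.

0.78125; yes

With common denominator 2^5 = 32: Σ 2^(−ℓᵢ) = 1/32 + 8/32 + 8/32 + 8/32 = 25/32 = 0.78125.
Kraft's inequality requires Σ ≤ 1; here Σ = 0.78125 ≤ 1, so such a prefix code exists.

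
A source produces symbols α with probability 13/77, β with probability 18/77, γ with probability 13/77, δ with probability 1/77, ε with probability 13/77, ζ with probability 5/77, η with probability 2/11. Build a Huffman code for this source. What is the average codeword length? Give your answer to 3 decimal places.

Repeatedly combine the two least-probable nodes; the expected code length is the sum of the merged weights.
merge 1/77 + 5/77 → 6/77
merge 6/77 + 13/77 → 19/77
merge 13/77 + 13/77 → 26/77
merge 2/11 + 18/77 → 32/77
merge 19/77 + 26/77 → 45/77
merge 32/77 + 45/77 → 1
L = 6/77 + 19/77 + 26/77 + 32/77 + 45/77 + 1 = 205/77 ≈ 2.662 bits/symbol.

2.662 bits/symbol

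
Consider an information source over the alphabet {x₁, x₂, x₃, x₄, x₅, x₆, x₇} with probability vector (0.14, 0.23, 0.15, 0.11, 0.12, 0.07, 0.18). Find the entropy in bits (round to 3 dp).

2.727 bits

H = −Σ pᵢ log₂ pᵢ.
−0.14·log₂(0.14) = 0.3971
−0.23·log₂(0.23) = 0.4877
−0.15·log₂(0.15) = 0.4105
−0.11·log₂(0.11) = 0.3503
−0.12·log₂(0.12) = 0.3671
−0.07·log₂(0.07) = 0.2686
−0.18·log₂(0.18) = 0.4453
Sum ≈ 2.7265 → 2.727 bits.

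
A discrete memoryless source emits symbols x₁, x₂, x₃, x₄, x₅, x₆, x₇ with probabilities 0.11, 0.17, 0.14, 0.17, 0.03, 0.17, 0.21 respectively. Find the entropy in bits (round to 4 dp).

2.6757 bits

H = −Σ pᵢ log₂ pᵢ.
−0.11·log₂(0.11) = 0.3503
−0.17·log₂(0.17) = 0.4346
−0.14·log₂(0.14) = 0.3971
−0.17·log₂(0.17) = 0.4346
−0.03·log₂(0.03) = 0.1518
−0.17·log₂(0.17) = 0.4346
−0.21·log₂(0.21) = 0.4728
Sum ≈ 2.6757 → 2.6757 bits.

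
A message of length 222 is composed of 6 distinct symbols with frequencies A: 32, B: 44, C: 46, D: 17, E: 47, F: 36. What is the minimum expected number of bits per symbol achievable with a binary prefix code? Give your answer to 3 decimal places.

2.581 bits/symbol

Probabilities are the counts divided by 222.
Repeatedly combine the two least-probable nodes; the expected code length is the sum of the merged weights.
merge 17/222 + 16/111 → 49/222
merge 6/37 + 22/111 → 40/111
merge 23/111 + 47/222 → 31/74
merge 49/222 + 40/111 → 43/74
merge 31/74 + 43/74 → 1
L = 49/222 + 40/111 + 31/74 + 43/74 + 1 = 191/74 ≈ 2.581 bits/symbol.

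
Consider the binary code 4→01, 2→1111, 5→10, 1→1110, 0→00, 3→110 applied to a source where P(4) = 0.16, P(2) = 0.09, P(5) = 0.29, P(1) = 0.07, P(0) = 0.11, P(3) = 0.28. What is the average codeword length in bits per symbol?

L̄ = Σ pᵢ·ℓᵢ = 0.16·2 + 0.09·4 + 0.29·2 + 0.07·4 + 0.11·2 + 0.28·3 = 2.6 bits/symbol.

2.6 bits/symbol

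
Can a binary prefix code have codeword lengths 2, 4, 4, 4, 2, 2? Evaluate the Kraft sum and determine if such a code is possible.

With common denominator 2^4 = 16: Σ 2^(−ℓᵢ) = 4/16 + 1/16 + 1/16 + 1/16 + 4/16 + 4/16 = 15/16 = 0.9375.
Kraft's inequality requires Σ ≤ 1; here Σ = 0.9375 ≤ 1, so such a prefix code exists.

0.9375; yes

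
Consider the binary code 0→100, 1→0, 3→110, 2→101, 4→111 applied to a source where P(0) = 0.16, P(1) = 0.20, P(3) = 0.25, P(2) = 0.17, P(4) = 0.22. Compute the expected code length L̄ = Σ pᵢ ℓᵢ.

2.6 bits/symbol

L̄ = Σ pᵢ·ℓᵢ = 0.16·3 + 0.20·1 + 0.25·3 + 0.17·3 + 0.22·3 = 2.6 bits/symbol.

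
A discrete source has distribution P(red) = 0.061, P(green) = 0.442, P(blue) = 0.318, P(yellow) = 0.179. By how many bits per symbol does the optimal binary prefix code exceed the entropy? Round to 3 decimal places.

0.061 bits

Entropy H = −Σ p log₂ p ≈ 1.7367 bits.
Huffman merges: 61/1000+179/1000→6/25; 6/25+159/500→279/500; 221/500+279/500→1. L = 899/500 ≈ 1.7980.
L − H = 1.7980 − 1.7367 = 0.061 bits.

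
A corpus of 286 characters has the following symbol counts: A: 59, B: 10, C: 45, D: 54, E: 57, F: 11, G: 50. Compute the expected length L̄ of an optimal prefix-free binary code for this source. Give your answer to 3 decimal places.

2.668 bits/symbol

Probabilities are the counts divided by 286.
Repeatedly combine the two least-probable nodes; the expected code length is the sum of the merged weights.
merge 5/143 + 1/26 → 21/286
merge 21/286 + 45/286 → 3/13
merge 25/143 + 27/143 → 4/11
merge 57/286 + 59/286 → 58/143
merge 3/13 + 4/11 → 85/143
merge 58/143 + 85/143 → 1
L = 21/286 + 3/13 + 4/11 + 58/143 + 85/143 + 1 = 763/286 ≈ 2.668 bits/symbol.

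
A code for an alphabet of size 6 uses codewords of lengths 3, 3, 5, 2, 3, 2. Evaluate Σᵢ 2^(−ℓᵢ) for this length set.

With common denominator 2^5 = 32: Σ 2^(−ℓᵢ) = 4/32 + 4/32 + 1/32 + 8/32 + 4/32 + 8/32 = 29/32 = 0.90625.

0.90625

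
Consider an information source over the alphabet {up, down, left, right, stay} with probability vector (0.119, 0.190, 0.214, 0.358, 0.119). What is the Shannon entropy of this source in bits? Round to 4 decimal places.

H = −Σ pᵢ log₂ pᵢ.
−0.119·log₂(0.119) = 0.3654
−0.190·log₂(0.190) = 0.4552
−0.214·log₂(0.214) = 0.4760
−0.358·log₂(0.358) = 0.5305
−0.119·log₂(0.119) = 0.3654
Sum ≈ 2.1927 → 2.1927 bits.

2.1927 bits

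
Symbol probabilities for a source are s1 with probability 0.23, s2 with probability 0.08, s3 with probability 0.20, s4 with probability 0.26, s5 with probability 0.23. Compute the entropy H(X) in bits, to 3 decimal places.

2.237 bits

H = −Σ pᵢ log₂ pᵢ.
−0.23·log₂(0.23) = 0.4877
−0.08·log₂(0.08) = 0.2915
−0.20·log₂(0.20) = 0.4644
−0.26·log₂(0.26) = 0.5053
−0.23·log₂(0.23) = 0.4877
Sum ≈ 2.2365 → 2.237 bits.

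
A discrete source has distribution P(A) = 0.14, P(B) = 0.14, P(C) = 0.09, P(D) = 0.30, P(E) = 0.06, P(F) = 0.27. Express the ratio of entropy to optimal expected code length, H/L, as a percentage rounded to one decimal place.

Entropy H = −Σ p log₂ p ≈ 2.3815 bits.
Huffman merges: 3/50+9/100→3/20; 7/50+7/50→7/25; 3/20+27/100→21/50; 7/25+3/10→29/50; 21/50+29/50→1. L = 243/100 ≈ 2.4300.
Efficiency = H/L = 2.3815/2.4300 = 98.0%.

98.0%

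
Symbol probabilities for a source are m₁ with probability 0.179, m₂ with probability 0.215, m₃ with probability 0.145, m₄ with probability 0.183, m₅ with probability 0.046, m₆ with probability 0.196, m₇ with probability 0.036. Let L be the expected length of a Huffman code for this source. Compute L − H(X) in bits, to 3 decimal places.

0.060 bits

Entropy H = −Σ p log₂ p ≈ 2.6112 bits.
Huffman merges: 9/250+23/500→41/500; 41/500+29/200→227/1000; 179/1000+183/1000→181/500; 49/250+43/200→411/1000; 227/1000+181/500→589/1000; 411/1000+589/1000→1. L = 2671/1000 ≈ 2.6710.
L − H = 2.6710 − 2.6112 = 0.060 bits.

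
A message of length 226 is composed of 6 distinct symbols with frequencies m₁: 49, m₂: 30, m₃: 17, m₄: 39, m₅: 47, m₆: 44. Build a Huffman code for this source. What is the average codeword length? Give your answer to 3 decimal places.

Probabilities are the counts divided by 226.
Repeatedly combine the two least-probable nodes; the expected code length is the sum of the merged weights.
merge 17/226 + 15/113 → 47/226
merge 39/226 + 22/113 → 83/226
merge 47/226 + 47/226 → 47/113
merge 49/226 + 83/226 → 66/113
merge 47/113 + 66/113 → 1
L = 47/226 + 83/226 + 47/113 + 66/113 + 1 = 291/113 ≈ 2.575 bits/symbol.

2.575 bits/symbol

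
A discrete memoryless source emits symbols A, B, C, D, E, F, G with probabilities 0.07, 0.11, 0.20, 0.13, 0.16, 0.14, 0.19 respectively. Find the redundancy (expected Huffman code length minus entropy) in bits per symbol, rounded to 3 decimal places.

0.049 bits

Entropy H = −Σ p log₂ p ≈ 2.7412 bits.
Huffman merges: 7/100+11/100→9/50; 13/100+7/50→27/100; 4/25+9/50→17/50; 19/100+1/5→39/100; 27/100+17/50→61/100; 39/100+61/100→1. L = 279/100 ≈ 2.7900.
L − H = 2.7900 − 2.7412 = 0.049 bits.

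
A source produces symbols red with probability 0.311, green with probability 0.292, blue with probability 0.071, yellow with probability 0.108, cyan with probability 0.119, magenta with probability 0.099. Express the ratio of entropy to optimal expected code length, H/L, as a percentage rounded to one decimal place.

98.3%

Entropy H = −Σ p log₂ p ≈ 2.3561 bits.
Huffman merges: 71/1000+99/1000→17/100; 27/250+119/1000→227/1000; 17/100+227/1000→397/1000; 73/250+311/1000→603/1000; 397/1000+603/1000→1. L = 2397/1000 ≈ 2.3970.
Efficiency = H/L = 2.3561/2.3970 = 98.3%.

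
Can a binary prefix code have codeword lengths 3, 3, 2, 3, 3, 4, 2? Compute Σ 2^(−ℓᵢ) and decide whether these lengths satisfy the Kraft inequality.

1.0625; no

With common denominator 2^4 = 16: Σ 2^(−ℓᵢ) = 2/16 + 2/16 + 4/16 + 2/16 + 2/16 + 1/16 + 4/16 = 17/16 = 1.0625.
Kraft's inequality requires Σ ≤ 1; here Σ = 1.0625 > 1, so no such prefix code exists.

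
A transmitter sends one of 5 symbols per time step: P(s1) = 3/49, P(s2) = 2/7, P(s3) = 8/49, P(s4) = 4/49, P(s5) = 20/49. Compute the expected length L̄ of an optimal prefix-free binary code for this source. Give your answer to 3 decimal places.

Repeatedly combine the two least-probable nodes; the expected code length is the sum of the merged weights.
merge 3/49 + 4/49 → 1/7
merge 1/7 + 8/49 → 15/49
merge 2/7 + 15/49 → 29/49
merge 20/49 + 29/49 → 1
L = 1/7 + 15/49 + 29/49 + 1 = 100/49 ≈ 2.041 bits/symbol.

2.041 bits/symbol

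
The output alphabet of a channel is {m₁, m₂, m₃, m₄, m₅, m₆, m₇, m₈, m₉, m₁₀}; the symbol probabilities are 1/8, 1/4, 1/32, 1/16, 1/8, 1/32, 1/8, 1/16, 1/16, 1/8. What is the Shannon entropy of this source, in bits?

3.0625 bits

Each probability is a power of 1/2, so log₂(1/p) is an integer.
H = Σ p·log₂(1/p) = 1/8·3 + 1/4·2 + 1/32·5 + 1/16·4 + 1/8·3 + 1/32·5 + 1/8·3 + 1/16·4 + 1/16·4 + 1/8·3 = 3.0625 bits.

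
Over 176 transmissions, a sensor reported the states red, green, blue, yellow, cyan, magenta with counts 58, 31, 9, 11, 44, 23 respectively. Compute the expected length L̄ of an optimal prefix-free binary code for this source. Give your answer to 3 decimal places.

Probabilities are the counts divided by 176.
Repeatedly combine the two least-probable nodes; the expected code length is the sum of the merged weights.
merge 9/176 + 1/16 → 5/44
merge 5/44 + 23/176 → 43/176
merge 31/176 + 43/176 → 37/88
merge 1/4 + 29/88 → 51/88
merge 37/88 + 51/88 → 1
L = 5/44 + 43/176 + 37/88 + 51/88 + 1 = 415/176 ≈ 2.358 bits/symbol.

2.358 bits/symbol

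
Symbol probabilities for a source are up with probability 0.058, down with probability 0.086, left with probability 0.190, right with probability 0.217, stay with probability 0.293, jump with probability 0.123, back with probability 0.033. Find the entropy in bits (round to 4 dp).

H = −Σ pᵢ log₂ pᵢ.
−0.058·log₂(0.058) = 0.2383
−0.086·log₂(0.086) = 0.3044
−0.190·log₂(0.190) = 0.4552
−0.217·log₂(0.217) = 0.4783
−0.293·log₂(0.293) = 0.5189
−0.123·log₂(0.123) = 0.3719
−0.033·log₂(0.033) = 0.1624
Sum ≈ 2.5294 → 2.5294 bits.

2.5294 bits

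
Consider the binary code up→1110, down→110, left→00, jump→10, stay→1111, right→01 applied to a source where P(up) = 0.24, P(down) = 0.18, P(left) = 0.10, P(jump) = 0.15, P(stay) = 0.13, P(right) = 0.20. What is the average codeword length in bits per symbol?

L̄ = Σ pᵢ·ℓᵢ = 0.24·4 + 0.18·3 + 0.10·2 + 0.15·2 + 0.13·4 + 0.20·2 = 2.92 bits/symbol.

2.92 bits/symbol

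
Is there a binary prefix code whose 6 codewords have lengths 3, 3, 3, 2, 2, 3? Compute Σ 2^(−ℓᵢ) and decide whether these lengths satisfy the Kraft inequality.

With common denominator 2^3 = 8: Σ 2^(−ℓᵢ) = 1/8 + 1/8 + 1/8 + 2/8 + 2/8 + 1/8 = 8/8 = 1.
Kraft's inequality requires Σ ≤ 1; here Σ = 1 ≤ 1, so such a prefix code exists.

1; yes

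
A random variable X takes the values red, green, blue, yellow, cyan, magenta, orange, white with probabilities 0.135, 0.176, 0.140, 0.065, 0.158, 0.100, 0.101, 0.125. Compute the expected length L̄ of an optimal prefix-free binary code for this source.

Repeatedly combine the two least-probable nodes; the expected code length is the sum of the merged weights.
merge 13/200 + 1/10 → 33/200
merge 101/1000 + 1/8 → 113/500
merge 27/200 + 7/50 → 11/40
merge 79/500 + 33/200 → 323/1000
merge 22/125 + 113/500 → 201/500
merge 11/40 + 323/1000 → 299/500
merge 201/500 + 299/500 → 1
L = 33/200 + 113/500 + 11/40 + 323/1000 + 201/500 + 299/500 + 1 = 2989/1000 = 2.989 bits/symbol.

2.989 bits/symbol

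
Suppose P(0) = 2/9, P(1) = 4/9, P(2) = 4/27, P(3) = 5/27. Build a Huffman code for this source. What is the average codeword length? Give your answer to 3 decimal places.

1.889 bits/symbol

Repeatedly combine the two least-probable nodes; the expected code length is the sum of the merged weights.
merge 4/27 + 5/27 → 1/3
merge 2/9 + 1/3 → 5/9
merge 4/9 + 5/9 → 1
L = 1/3 + 5/9 + 1 = 17/9 ≈ 1.889 bits/symbol.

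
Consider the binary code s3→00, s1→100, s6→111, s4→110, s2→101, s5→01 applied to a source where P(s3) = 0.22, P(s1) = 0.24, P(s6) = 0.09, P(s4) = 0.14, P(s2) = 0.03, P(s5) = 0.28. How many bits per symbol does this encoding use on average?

L̄ = Σ pᵢ·ℓᵢ = 0.22·2 + 0.24·3 + 0.09·3 + 0.14·3 + 0.03·3 + 0.28·2 = 2.5 bits/symbol.

2.5 bits/symbol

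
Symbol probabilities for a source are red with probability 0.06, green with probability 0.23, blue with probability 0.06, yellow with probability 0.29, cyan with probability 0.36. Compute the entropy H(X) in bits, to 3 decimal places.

2.023 bits

H = −Σ pᵢ log₂ pᵢ.
−0.06·log₂(0.06) = 0.2435
−0.23·log₂(0.23) = 0.4877
−0.06·log₂(0.06) = 0.2435
−0.29·log₂(0.29) = 0.5179
−0.36·log₂(0.36) = 0.5306
Sum ≈ 2.0233 → 2.023 bits.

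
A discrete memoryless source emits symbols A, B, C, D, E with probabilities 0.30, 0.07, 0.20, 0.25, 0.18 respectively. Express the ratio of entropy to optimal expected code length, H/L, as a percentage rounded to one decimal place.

97.7%

Entropy H = −Σ p log₂ p ≈ 2.1993 bits.
Huffman merges: 7/100+9/50→1/4; 1/5+1/4→9/20; 1/4+3/10→11/20; 9/20+11/20→1. L = 9/4 ≈ 2.2500.
Efficiency = H/L = 2.1993/2.2500 = 97.7%.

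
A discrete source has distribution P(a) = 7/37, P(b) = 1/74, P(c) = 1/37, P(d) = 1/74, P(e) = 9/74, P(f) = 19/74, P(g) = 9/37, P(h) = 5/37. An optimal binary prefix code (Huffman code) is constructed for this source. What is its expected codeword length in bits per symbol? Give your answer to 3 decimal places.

Repeatedly combine the two least-probable nodes; the expected code length is the sum of the merged weights.
merge 1/74 + 1/74 → 1/37
merge 1/37 + 1/37 → 2/37
merge 2/37 + 9/74 → 13/74
merge 5/37 + 13/74 → 23/74
merge 7/37 + 9/37 → 16/37
merge 19/74 + 23/74 → 21/37
merge 16/37 + 21/37 → 1
L = 1/37 + 2/37 + 13/74 + 23/74 + 16/37 + 21/37 + 1 = 95/37 ≈ 2.568 bits/symbol.

2.568 bits/symbol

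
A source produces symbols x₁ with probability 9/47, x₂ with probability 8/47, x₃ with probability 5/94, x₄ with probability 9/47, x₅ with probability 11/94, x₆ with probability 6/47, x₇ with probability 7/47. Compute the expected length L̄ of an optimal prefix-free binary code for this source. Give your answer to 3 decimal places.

Repeatedly combine the two least-probable nodes; the expected code length is the sum of the merged weights.
merge 5/94 + 11/94 → 8/47
merge 6/47 + 7/47 → 13/47
merge 8/47 + 8/47 → 16/47
merge 9/47 + 9/47 → 18/47
merge 13/47 + 16/47 → 29/47
merge 18/47 + 29/47 → 1
L = 8/47 + 13/47 + 16/47 + 18/47 + 29/47 + 1 = 131/47 ≈ 2.787 bits/symbol.

2.787 bits/symbol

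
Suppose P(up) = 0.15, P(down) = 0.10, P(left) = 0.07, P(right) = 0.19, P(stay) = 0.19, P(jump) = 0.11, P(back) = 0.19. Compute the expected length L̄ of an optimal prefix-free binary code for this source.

2.79 bits/symbol

Repeatedly combine the two least-probable nodes; the expected code length is the sum of the merged weights.
merge 7/100 + 1/10 → 17/100
merge 11/100 + 3/20 → 13/50
merge 17/100 + 19/100 → 9/25
merge 19/100 + 19/100 → 19/50
merge 13/50 + 9/25 → 31/50
merge 19/50 + 31/50 → 1
L = 17/100 + 13/50 + 9/25 + 19/50 + 31/50 + 1 = 279/100 = 2.79 bits/symbol.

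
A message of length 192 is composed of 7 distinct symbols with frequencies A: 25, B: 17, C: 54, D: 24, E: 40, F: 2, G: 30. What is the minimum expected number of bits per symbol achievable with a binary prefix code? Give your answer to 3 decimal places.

2.609 bits/symbol

Probabilities are the counts divided by 192.
Repeatedly combine the two least-probable nodes; the expected code length is the sum of the merged weights.
merge 1/96 + 17/192 → 19/192
merge 19/192 + 1/8 → 43/192
merge 25/192 + 5/32 → 55/192
merge 5/24 + 43/192 → 83/192
merge 9/32 + 55/192 → 109/192
merge 83/192 + 109/192 → 1
L = 19/192 + 43/192 + 55/192 + 83/192 + 109/192 + 1 = 167/64 ≈ 2.609 bits/symbol.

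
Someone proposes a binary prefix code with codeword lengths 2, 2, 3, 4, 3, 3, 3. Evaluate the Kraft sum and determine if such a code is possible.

1.0625; no

With common denominator 2^4 = 16: Σ 2^(−ℓᵢ) = 4/16 + 4/16 + 2/16 + 1/16 + 2/16 + 2/16 + 2/16 = 17/16 = 1.0625.
Kraft's inequality requires Σ ≤ 1; here Σ = 1.0625 > 1, so no such prefix code exists.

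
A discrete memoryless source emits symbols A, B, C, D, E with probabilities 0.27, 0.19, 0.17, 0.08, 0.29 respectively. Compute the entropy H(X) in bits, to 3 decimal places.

2.209 bits

H = −Σ pᵢ log₂ pᵢ.
−0.27·log₂(0.27) = 0.5100
−0.19·log₂(0.19) = 0.4552
−0.17·log₂(0.17) = 0.4346
−0.08·log₂(0.08) = 0.2915
−0.29·log₂(0.29) = 0.5179
Sum ≈ 2.2092 → 2.209 bits.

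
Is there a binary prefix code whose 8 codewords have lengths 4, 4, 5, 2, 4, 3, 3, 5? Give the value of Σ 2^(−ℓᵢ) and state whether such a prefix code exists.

With common denominator 2^5 = 32: Σ 2^(−ℓᵢ) = 2/32 + 2/32 + 1/32 + 8/32 + 2/32 + 4/32 + 4/32 + 1/32 = 24/32 = 0.75.
Kraft's inequality requires Σ ≤ 1; here Σ = 0.75 ≤ 1, so such a prefix code exists.

0.75; yes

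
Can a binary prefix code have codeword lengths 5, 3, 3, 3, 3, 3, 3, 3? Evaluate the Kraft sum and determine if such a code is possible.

With common denominator 2^5 = 32: Σ 2^(−ℓᵢ) = 1/32 + 4/32 + 4/32 + 4/32 + 4/32 + 4/32 + 4/32 + 4/32 = 29/32 = 0.90625.
Kraft's inequality requires Σ ≤ 1; here Σ = 0.90625 ≤ 1, so such a prefix code exists.

0.90625; yes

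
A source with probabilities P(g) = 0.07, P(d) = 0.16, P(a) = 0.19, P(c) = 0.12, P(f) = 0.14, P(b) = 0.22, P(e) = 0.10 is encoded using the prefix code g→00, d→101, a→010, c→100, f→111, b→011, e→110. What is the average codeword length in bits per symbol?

L̄ = Σ pᵢ·ℓᵢ = 0.07·2 + 0.16·3 + 0.19·3 + 0.12·3 + 0.14·3 + 0.22·3 + 0.10·3 = 2.93 bits/symbol.

2.93 bits/symbol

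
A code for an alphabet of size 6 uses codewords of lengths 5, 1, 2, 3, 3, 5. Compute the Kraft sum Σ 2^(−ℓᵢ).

1.0625

With common denominator 2^5 = 32: Σ 2^(−ℓᵢ) = 1/32 + 16/32 + 8/32 + 4/32 + 4/32 + 1/32 = 34/32 = 1.0625.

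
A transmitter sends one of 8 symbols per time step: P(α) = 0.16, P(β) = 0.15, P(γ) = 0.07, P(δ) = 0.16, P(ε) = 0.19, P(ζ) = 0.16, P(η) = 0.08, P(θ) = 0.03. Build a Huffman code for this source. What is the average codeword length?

2.91 bits/symbol

Repeatedly combine the two least-probable nodes; the expected code length is the sum of the merged weights.
merge 3/100 + 7/100 → 1/10
merge 2/25 + 1/10 → 9/50
merge 3/20 + 4/25 → 31/100
merge 4/25 + 4/25 → 8/25
merge 9/50 + 19/100 → 37/100
merge 31/100 + 8/25 → 63/100
merge 37/100 + 63/100 → 1
L = 1/10 + 9/50 + 31/100 + 8/25 + 37/100 + 63/100 + 1 = 291/100 = 2.91 bits/symbol.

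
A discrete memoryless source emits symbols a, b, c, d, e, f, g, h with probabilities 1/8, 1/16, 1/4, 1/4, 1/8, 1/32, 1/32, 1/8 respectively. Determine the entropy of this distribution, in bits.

Each probability is a power of 1/2, so log₂(1/p) is an integer.
H = Σ p·log₂(1/p) = 1/8·3 + 1/16·4 + 1/4·2 + 1/4·2 + 1/8·3 + 1/32·5 + 1/32·5 + 1/8·3 = 2.6875 bits.

2.6875 bits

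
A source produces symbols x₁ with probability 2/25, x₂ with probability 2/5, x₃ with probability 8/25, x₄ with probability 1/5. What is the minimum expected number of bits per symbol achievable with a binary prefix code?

Repeatedly combine the two least-probable nodes; the expected code length is the sum of the merged weights.
merge 2/25 + 1/5 → 7/25
merge 7/25 + 8/25 → 3/5
merge 2/5 + 3/5 → 1
L = 7/25 + 3/5 + 1 = 47/25 = 1.88 bits/symbol.

1.88 bits/symbol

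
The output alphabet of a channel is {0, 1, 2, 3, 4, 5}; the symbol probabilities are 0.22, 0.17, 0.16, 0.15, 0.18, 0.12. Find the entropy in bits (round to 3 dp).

H = −Σ pᵢ log₂ pᵢ.
−0.22·log₂(0.22) = 0.4806
−0.17·log₂(0.17) = 0.4346
−0.16·log₂(0.16) = 0.4230
−0.15·log₂(0.15) = 0.4105
−0.18·log₂(0.18) = 0.4453
−0.12·log₂(0.12) = 0.3671
Sum ≈ 2.5611 → 2.561 bits.

2.561 bits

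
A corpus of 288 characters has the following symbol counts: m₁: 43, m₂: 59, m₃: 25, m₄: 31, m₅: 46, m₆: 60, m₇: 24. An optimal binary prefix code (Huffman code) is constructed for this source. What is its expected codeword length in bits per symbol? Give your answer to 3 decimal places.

2.757 bits/symbol

Probabilities are the counts divided by 288.
Repeatedly combine the two least-probable nodes; the expected code length is the sum of the merged weights.
merge 1/12 + 25/288 → 49/288
merge 31/288 + 43/288 → 37/144
merge 23/144 + 49/288 → 95/288
merge 59/288 + 5/24 → 119/288
merge 37/144 + 95/288 → 169/288
merge 119/288 + 169/288 → 1
L = 49/288 + 37/144 + 95/288 + 119/288 + 169/288 + 1 = 397/144 ≈ 2.757 bits/symbol.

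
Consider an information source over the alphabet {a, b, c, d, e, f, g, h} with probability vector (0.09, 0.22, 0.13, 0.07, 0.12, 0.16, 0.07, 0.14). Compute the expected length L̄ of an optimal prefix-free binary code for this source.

Repeatedly combine the two least-probable nodes; the expected code length is the sum of the merged weights.
merge 7/100 + 7/100 → 7/50
merge 9/100 + 3/25 → 21/100
merge 13/100 + 7/50 → 27/100
merge 7/50 + 4/25 → 3/10
merge 21/100 + 11/50 → 43/100
merge 27/100 + 3/10 → 57/100
merge 43/100 + 57/100 → 1
L = 7/50 + 21/100 + 27/100 + 3/10 + 43/100 + 57/100 + 1 = 73/25 = 2.92 bits/symbol.

2.92 bits/symbol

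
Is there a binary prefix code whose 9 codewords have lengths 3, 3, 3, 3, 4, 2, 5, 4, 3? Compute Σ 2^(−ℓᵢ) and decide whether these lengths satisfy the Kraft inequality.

With common denominator 2^5 = 32: Σ 2^(−ℓᵢ) = 4/32 + 4/32 + 4/32 + 4/32 + 2/32 + 8/32 + 1/32 + 2/32 + 4/32 = 33/32 = 1.03125.
Kraft's inequality requires Σ ≤ 1; here Σ = 1.03125 > 1, so no such prefix code exists.

1.03125; no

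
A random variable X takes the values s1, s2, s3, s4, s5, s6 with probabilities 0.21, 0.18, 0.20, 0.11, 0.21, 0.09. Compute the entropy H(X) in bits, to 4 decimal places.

2.5183 bits

H = −Σ pᵢ log₂ pᵢ.
−0.21·log₂(0.21) = 0.4728
−0.18·log₂(0.18) = 0.4453
−0.20·log₂(0.20) = 0.4644
−0.11·log₂(0.11) = 0.3503
−0.21·log₂(0.21) = 0.4728
−0.09·log₂(0.09) = 0.3127
Sum ≈ 2.5183 → 2.5183 bits.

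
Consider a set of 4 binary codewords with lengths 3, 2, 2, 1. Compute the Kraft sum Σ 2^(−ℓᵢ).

1.125

With common denominator 2^3 = 8: Σ 2^(−ℓᵢ) = 1/8 + 2/8 + 2/8 + 4/8 = 9/8 = 1.125.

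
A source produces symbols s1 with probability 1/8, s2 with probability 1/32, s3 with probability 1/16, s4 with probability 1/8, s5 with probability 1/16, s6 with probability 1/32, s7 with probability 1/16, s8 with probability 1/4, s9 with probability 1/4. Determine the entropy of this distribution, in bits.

Each probability is a power of 1/2, so log₂(1/p) is an integer.
H = Σ p·log₂(1/p) = 1/8·3 + 1/32·5 + 1/16·4 + 1/8·3 + 1/16·4 + 1/32·5 + 1/16·4 + 1/4·2 + 1/4·2 = 2.8125 bits.

2.8125 bits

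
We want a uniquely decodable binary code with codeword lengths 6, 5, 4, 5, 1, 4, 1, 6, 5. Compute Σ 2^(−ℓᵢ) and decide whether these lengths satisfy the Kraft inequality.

1.25; no

With common denominator 2^6 = 64: Σ 2^(−ℓᵢ) = 1/64 + 2/64 + 4/64 + 2/64 + 32/64 + 4/64 + 32/64 + 1/64 + 2/64 = 80/64 = 1.25.
Kraft's inequality requires Σ ≤ 1; here Σ = 1.25 > 1, so no such prefix code exists.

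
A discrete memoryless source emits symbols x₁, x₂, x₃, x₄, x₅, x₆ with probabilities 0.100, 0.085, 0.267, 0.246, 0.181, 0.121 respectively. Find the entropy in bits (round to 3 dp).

2.456 bits

H = −Σ pᵢ log₂ pᵢ.
−0.100·log₂(0.100) = 0.3322
−0.085·log₂(0.085) = 0.3023
−0.267·log₂(0.267) = 0.5087
−0.246·log₂(0.246) = 0.4977
−0.181·log₂(0.181) = 0.4463
−0.121·log₂(0.121) = 0.3687
Sum ≈ 2.4559 → 2.456 bits.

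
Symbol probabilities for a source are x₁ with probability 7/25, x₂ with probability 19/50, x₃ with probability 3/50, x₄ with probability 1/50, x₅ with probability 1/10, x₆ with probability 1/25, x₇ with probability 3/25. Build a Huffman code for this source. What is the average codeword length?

2.36 bits/symbol

Repeatedly combine the two least-probable nodes; the expected code length is the sum of the merged weights.
merge 1/50 + 1/25 → 3/50
merge 3/50 + 3/50 → 3/25
merge 1/10 + 3/25 → 11/50
merge 3/25 + 11/50 → 17/50
merge 7/25 + 17/50 → 31/50
merge 19/50 + 31/50 → 1
L = 3/50 + 3/25 + 11/50 + 17/50 + 31/50 + 1 = 59/25 = 2.36 bits/symbol.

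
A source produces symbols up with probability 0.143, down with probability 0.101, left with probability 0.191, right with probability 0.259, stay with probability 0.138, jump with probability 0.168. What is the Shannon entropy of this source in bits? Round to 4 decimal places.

2.5229 bits

H = −Σ pᵢ log₂ pᵢ.
−0.143·log₂(0.143) = 0.4012
−0.101·log₂(0.101) = 0.3341
−0.191·log₂(0.191) = 0.4562
−0.259·log₂(0.259) = 0.5048
−0.138·log₂(0.138) = 0.3943
−0.168·log₂(0.168) = 0.4323
Sum ≈ 2.5229 → 2.5229 bits.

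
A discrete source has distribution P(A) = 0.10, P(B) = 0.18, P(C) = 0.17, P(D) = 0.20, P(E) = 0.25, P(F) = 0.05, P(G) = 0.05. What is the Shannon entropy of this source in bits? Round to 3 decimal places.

H = −Σ pᵢ log₂ pᵢ.
−0.10·log₂(0.10) = 0.3322
−0.18·log₂(0.18) = 0.4453
−0.17·log₂(0.17) = 0.4346
−0.20·log₂(0.20) = 0.4644
−0.25·log₂(0.25) = 0.5000
−0.05·log₂(0.05) = 0.2161
−0.05·log₂(0.05) = 0.2161
Sum ≈ 2.6087 → 2.609 bits.

2.609 bits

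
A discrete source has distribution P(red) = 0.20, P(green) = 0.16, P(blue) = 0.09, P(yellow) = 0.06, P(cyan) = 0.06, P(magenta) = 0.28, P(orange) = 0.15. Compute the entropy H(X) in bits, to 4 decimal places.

2.6119 bits

H = −Σ pᵢ log₂ pᵢ.
−0.20·log₂(0.20) = 0.4644
−0.16·log₂(0.16) = 0.4230
−0.09·log₂(0.09) = 0.3127
−0.06·log₂(0.06) = 0.2435
−0.06·log₂(0.06) = 0.2435
−0.28·log₂(0.28) = 0.5142
−0.15·log₂(0.15) = 0.4105
Sum ≈ 2.6119 → 2.6119 bits.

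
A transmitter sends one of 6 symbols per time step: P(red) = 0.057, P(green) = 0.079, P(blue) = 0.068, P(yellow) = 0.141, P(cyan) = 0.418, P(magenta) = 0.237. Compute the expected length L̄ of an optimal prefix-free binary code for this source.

Repeatedly combine the two least-probable nodes; the expected code length is the sum of the merged weights.
merge 57/1000 + 17/250 → 1/8
merge 79/1000 + 1/8 → 51/250
merge 141/1000 + 51/250 → 69/200
merge 237/1000 + 69/200 → 291/500
merge 209/500 + 291/500 → 1
L = 1/8 + 51/250 + 69/200 + 291/500 + 1 = 282/125 = 2.256 bits/symbol.

2.256 bits/symbol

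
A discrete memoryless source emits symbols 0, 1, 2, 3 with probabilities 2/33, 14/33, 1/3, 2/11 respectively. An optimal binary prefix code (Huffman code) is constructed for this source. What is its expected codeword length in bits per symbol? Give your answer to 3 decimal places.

1.818 bits/symbol

Repeatedly combine the two least-probable nodes; the expected code length is the sum of the merged weights.
merge 2/33 + 2/11 → 8/33
merge 8/33 + 1/3 → 19/33
merge 14/33 + 19/33 → 1
L = 8/33 + 19/33 + 1 = 20/11 ≈ 1.818 bits/symbol.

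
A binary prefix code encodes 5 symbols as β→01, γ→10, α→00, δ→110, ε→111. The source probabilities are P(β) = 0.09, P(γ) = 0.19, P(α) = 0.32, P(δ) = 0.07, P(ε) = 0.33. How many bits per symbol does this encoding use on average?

2.4 bits/symbol

L̄ = Σ pᵢ·ℓᵢ = 0.09·2 + 0.19·2 + 0.32·2 + 0.07·3 + 0.33·3 = 2.4 bits/symbol.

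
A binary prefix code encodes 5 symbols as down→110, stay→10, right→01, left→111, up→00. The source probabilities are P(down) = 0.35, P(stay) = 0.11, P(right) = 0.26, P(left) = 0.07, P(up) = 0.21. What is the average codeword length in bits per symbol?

L̄ = Σ pᵢ·ℓᵢ = 0.35·3 + 0.11·2 + 0.26·2 + 0.07·3 + 0.21·2 = 2.42 bits/symbol.

2.42 bits/symbol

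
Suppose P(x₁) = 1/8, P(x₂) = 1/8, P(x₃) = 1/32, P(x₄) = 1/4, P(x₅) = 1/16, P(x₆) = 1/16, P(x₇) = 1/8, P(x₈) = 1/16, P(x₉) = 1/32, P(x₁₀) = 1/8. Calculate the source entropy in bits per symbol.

3.0625 bits

Each probability is a power of 1/2, so log₂(1/p) is an integer.
H = Σ p·log₂(1/p) = 1/8·3 + 1/8·3 + 1/32·5 + 1/4·2 + 1/16·4 + 1/16·4 + 1/8·3 + 1/16·4 + 1/32·5 + 1/8·3 = 3.0625 bits.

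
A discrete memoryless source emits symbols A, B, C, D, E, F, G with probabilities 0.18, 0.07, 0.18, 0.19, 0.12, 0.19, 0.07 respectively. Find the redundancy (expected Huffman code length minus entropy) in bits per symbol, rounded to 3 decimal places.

Entropy H = −Σ p log₂ p ≈ 2.7052 bits.
Huffman merges: 7/100+7/100→7/50; 3/25+7/50→13/50; 9/50+9/50→9/25; 19/100+19/100→19/50; 13/50+9/25→31/50; 19/50+31/50→1. L = 69/25 ≈ 2.7600.
L − H = 2.7600 − 2.7052 = 0.055 bits.

0.055 bits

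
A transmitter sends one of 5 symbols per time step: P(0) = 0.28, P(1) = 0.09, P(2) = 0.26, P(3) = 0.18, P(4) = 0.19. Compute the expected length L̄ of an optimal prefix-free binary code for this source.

2.27 bits/symbol

Repeatedly combine the two least-probable nodes; the expected code length is the sum of the merged weights.
merge 9/100 + 9/50 → 27/100
merge 19/100 + 13/50 → 9/20
merge 27/100 + 7/25 → 11/20
merge 9/20 + 11/20 → 1
L = 27/100 + 9/20 + 11/20 + 1 = 227/100 = 2.27 bits/symbol.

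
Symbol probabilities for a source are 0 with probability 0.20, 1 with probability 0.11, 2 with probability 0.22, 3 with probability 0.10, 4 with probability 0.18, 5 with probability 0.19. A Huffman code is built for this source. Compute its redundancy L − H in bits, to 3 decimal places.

Entropy H = −Σ p log₂ p ≈ 2.5280 bits.
Huffman merges: 1/10+11/100→21/100; 9/50+19/100→37/100; 1/5+21/100→41/100; 11/50+37/100→59/100; 41/100+59/100→1. L = 129/50 ≈ 2.5800.
L − H = 2.5800 − 2.5280 = 0.052 bits.

0.052 bits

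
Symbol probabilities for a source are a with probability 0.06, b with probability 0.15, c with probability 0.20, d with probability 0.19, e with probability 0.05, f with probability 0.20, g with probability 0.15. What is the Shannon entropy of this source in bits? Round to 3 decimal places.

2.665 bits

H = −Σ pᵢ log₂ pᵢ.
−0.06·log₂(0.06) = 0.2435
−0.15·log₂(0.15) = 0.4105
−0.20·log₂(0.20) = 0.4644
−0.19·log₂(0.19) = 0.4552
−0.05·log₂(0.05) = 0.2161
−0.20·log₂(0.20) = 0.4644
−0.15·log₂(0.15) = 0.4105
Sum ≈ 2.6647 → 2.665 bits.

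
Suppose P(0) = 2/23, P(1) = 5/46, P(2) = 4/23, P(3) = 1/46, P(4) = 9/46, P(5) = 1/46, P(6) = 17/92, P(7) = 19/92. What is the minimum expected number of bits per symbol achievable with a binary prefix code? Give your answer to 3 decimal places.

Repeatedly combine the two least-probable nodes; the expected code length is the sum of the merged weights.
merge 1/46 + 1/46 → 1/23
merge 1/23 + 2/23 → 3/23
merge 5/46 + 3/23 → 11/46
merge 4/23 + 17/92 → 33/92
merge 9/46 + 19/92 → 37/92
merge 11/46 + 33/92 → 55/92
merge 37/92 + 55/92 → 1
L = 1/23 + 3/23 + 11/46 + 33/92 + 37/92 + 55/92 + 1 = 255/92 ≈ 2.772 bits/symbol.

2.772 bits/symbol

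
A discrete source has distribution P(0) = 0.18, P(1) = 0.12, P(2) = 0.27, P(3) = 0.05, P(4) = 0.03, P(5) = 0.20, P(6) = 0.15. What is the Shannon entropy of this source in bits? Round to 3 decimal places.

H = −Σ pᵢ log₂ pᵢ.
−0.18·log₂(0.18) = 0.4453
−0.12·log₂(0.12) = 0.3671
−0.27·log₂(0.27) = 0.5100
−0.05·log₂(0.05) = 0.2161
−0.03·log₂(0.03) = 0.1518
−0.20·log₂(0.20) = 0.4644
−0.15·log₂(0.15) = 0.4105
Sum ≈ 2.5652 → 2.565 bits.

2.565 bits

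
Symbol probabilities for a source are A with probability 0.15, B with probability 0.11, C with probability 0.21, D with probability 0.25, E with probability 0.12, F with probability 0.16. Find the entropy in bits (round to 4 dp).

2.5237 bits

H = −Σ pᵢ log₂ pᵢ.
−0.15·log₂(0.15) = 0.4105
−0.11·log₂(0.11) = 0.3503
−0.21·log₂(0.21) = 0.4728
−0.25·log₂(0.25) = 0.5000
−0.12·log₂(0.12) = 0.3671
−0.16·log₂(0.16) = 0.4230
Sum ≈ 2.5237 → 2.5237 bits.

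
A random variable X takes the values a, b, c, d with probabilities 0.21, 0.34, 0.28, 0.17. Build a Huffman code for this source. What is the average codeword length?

2 bits/symbol

Repeatedly combine the two least-probable nodes; the expected code length is the sum of the merged weights.
merge 17/100 + 21/100 → 19/50
merge 7/25 + 17/50 → 31/50
merge 19/50 + 31/50 → 1
L = 19/50 + 31/50 + 1 = 2 bits/symbol.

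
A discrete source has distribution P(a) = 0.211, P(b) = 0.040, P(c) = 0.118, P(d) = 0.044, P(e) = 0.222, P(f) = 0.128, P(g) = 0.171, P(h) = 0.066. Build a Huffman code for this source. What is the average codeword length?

2.801 bits/symbol

Repeatedly combine the two least-probable nodes; the expected code length is the sum of the merged weights.
merge 1/25 + 11/250 → 21/250
merge 33/500 + 21/250 → 3/20
merge 59/500 + 16/125 → 123/500
merge 3/20 + 171/1000 → 321/1000
merge 211/1000 + 111/500 → 433/1000
merge 123/500 + 321/1000 → 567/1000
merge 433/1000 + 567/1000 → 1
L = 21/250 + 3/20 + 123/500 + 321/1000 + 433/1000 + 567/1000 + 1 = 2801/1000 = 2.801 bits/symbol.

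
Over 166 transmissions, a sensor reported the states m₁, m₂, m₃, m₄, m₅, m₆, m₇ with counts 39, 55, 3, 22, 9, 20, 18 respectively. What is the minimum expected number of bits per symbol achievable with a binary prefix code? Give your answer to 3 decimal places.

Probabilities are the counts divided by 166.
Repeatedly combine the two least-probable nodes; the expected code length is the sum of the merged weights.
merge 3/166 + 9/166 → 6/83
merge 6/83 + 9/83 → 15/83
merge 10/83 + 11/83 → 21/83
merge 15/83 + 39/166 → 69/166
merge 21/83 + 55/166 → 97/166
merge 69/166 + 97/166 → 1
L = 6/83 + 15/83 + 21/83 + 69/166 + 97/166 + 1 = 208/83 ≈ 2.506 bits/symbol.

2.506 bits/symbol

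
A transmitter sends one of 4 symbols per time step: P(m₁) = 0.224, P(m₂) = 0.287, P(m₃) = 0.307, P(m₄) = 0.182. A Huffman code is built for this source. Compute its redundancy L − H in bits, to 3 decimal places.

0.029 bits

Entropy H = −Σ p log₂ p ≈ 1.9707 bits.
Huffman merges: 91/500+28/125→203/500; 287/1000+307/1000→297/500; 203/500+297/500→1. L = 2 ≈ 2.0000.
L − H = 2.0000 − 1.9707 = 0.029 bits.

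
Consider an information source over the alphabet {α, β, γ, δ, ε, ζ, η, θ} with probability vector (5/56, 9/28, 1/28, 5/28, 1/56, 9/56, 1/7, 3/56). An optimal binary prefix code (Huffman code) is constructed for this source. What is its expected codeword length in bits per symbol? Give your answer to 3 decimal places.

Repeatedly combine the two least-probable nodes; the expected code length is the sum of the merged weights.
merge 1/56 + 1/28 → 3/56
merge 3/56 + 3/56 → 3/28
merge 5/56 + 3/28 → 11/56
merge 1/7 + 9/56 → 17/56
merge 5/28 + 11/56 → 3/8
merge 17/56 + 9/28 → 5/8
merge 3/8 + 5/8 → 1
L = 3/56 + 3/28 + 11/56 + 17/56 + 3/8 + 5/8 + 1 = 149/56 ≈ 2.661 bits/symbol.

2.661 bits/symbol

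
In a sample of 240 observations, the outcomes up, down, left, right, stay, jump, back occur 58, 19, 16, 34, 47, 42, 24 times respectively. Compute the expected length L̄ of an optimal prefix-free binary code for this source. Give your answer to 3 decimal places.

2.708 bits/symbol

Probabilities are the counts divided by 240.
Repeatedly combine the two least-probable nodes; the expected code length is the sum of the merged weights.
merge 1/15 + 19/240 → 7/48
merge 1/10 + 17/120 → 29/120
merge 7/48 + 7/40 → 77/240
merge 47/240 + 29/120 → 7/16
merge 29/120 + 77/240 → 9/16
merge 7/16 + 9/16 → 1
L = 7/48 + 29/120 + 77/240 + 7/16 + 9/16 + 1 = 65/24 ≈ 2.708 bits/symbol.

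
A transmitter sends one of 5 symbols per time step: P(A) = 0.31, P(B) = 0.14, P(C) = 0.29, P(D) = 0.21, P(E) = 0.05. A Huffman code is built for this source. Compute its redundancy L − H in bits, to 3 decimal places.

0.062 bits

Entropy H = −Σ p log₂ p ≈ 2.1277 bits.
Huffman merges: 1/20+7/50→19/100; 19/100+21/100→2/5; 29/100+31/100→3/5; 2/5+3/5→1. L = 219/100 ≈ 2.1900.
L − H = 2.1900 − 2.1277 = 0.062 bits.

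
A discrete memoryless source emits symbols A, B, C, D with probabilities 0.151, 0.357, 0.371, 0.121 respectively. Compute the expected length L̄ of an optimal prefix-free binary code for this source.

Repeatedly combine the two least-probable nodes; the expected code length is the sum of the merged weights.
merge 121/1000 + 151/1000 → 34/125
merge 34/125 + 357/1000 → 629/1000
merge 371/1000 + 629/1000 → 1
L = 34/125 + 629/1000 + 1 = 1901/1000 = 1.901 bits/symbol.

1.901 bits/symbol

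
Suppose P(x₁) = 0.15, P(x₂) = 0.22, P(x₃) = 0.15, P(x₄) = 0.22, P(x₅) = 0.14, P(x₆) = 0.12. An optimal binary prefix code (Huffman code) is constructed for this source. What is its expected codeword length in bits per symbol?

Repeatedly combine the two least-probable nodes; the expected code length is the sum of the merged weights.
merge 3/25 + 7/50 → 13/50
merge 3/20 + 3/20 → 3/10
merge 11/50 + 11/50 → 11/25
merge 13/50 + 3/10 → 14/25
merge 11/25 + 14/25 → 1
L = 13/50 + 3/10 + 11/25 + 14/25 + 1 = 64/25 = 2.56 bits/symbol.

2.56 bits/symbol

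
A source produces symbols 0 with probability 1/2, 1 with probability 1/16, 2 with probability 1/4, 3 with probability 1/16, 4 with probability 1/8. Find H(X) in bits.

1.875 bits

Each probability is a power of 1/2, so log₂(1/p) is an integer.
H = Σ p·log₂(1/p) = 1/2·1 + 1/16·4 + 1/4·2 + 1/16·4 + 1/8·3 = 1.875 bits.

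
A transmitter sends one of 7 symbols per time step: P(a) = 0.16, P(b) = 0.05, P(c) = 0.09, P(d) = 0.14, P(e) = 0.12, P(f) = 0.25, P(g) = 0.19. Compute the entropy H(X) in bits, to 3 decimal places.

2.671 bits

H = −Σ pᵢ log₂ pᵢ.
−0.16·log₂(0.16) = 0.4230
−0.05·log₂(0.05) = 0.2161
−0.09·log₂(0.09) = 0.3127
−0.14·log₂(0.14) = 0.3971
−0.12·log₂(0.12) = 0.3671
−0.25·log₂(0.25) = 0.5000
−0.19·log₂(0.19) = 0.4552
Sum ≈ 2.6712 → 2.671 bits.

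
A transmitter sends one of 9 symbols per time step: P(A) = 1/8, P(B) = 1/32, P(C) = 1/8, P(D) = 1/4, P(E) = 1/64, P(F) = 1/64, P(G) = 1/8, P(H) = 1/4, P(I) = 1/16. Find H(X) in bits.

Each probability is a power of 1/2, so log₂(1/p) is an integer.
H = Σ p·log₂(1/p) = 1/8·3 + 1/32·5 + 1/8·3 + 1/4·2 + 1/64·6 + 1/64·6 + 1/8·3 + 1/4·2 + 1/16·4 = 2.71875 bits.

2.71875 bits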